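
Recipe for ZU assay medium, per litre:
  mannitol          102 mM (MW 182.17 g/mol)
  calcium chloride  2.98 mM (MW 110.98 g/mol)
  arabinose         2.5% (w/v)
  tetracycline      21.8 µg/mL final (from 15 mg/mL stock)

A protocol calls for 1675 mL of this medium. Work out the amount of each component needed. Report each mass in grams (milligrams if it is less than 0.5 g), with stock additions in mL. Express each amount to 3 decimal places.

mannitol 31.124 g; calcium chloride 0.554 g; arabinose 41.875 g; tetracycline 2.434 mL

Scale factor relative to 1 L: 1.675.
mannitol: 102 mmol/L × 182.17 g/mol × 1.675 L ÷ 1000 = 31.124 g
calcium chloride: 2.98 mmol/L × 110.98 g/mol × 1.675 L ÷ 1000 = 0.554 g
arabinose: 2.5% w/v = 25 g/L → 25 × 1.675 L = 41.875 g
tetracycline: dilute stock: 21.8 µg/mL × 1675 mL ÷ 15000 µg/mL = 2.434 mL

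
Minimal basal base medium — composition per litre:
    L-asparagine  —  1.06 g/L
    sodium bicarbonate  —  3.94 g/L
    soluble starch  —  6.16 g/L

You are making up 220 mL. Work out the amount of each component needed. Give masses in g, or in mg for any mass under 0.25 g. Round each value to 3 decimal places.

L-asparagine 233.200 mg; sodium bicarbonate 0.867 g; soluble starch 1.355 g

Target volume = 220 mL = 0.22 L.
L-asparagine: 1.06 g/L × 0.22 L = 0.2332 g = 233.200 mg
sodium bicarbonate: 3.94 g/L × 0.22 L = 0.867 g
soluble starch: 6.16 g/L × 0.22 L = 1.355 g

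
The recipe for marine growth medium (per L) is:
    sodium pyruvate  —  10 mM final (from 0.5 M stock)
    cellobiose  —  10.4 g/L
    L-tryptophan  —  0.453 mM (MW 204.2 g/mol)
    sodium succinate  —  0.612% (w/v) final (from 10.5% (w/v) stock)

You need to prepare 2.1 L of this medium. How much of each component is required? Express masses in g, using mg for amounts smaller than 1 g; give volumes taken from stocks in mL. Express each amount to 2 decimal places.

Scale factor relative to 1 L: 2.1.
sodium pyruvate: V = C2·V2/C1 = 10 mM × 2100 mL ÷ 500 mM = 42.00 mL
cellobiose: 10.4 g/L × 2.1 L = 21.84 g
L-tryptophan: 0.453 mmol/L × 204.2 mg/mmol × 2.1 L = 194.26 mg
sodium succinate: V = C2·V2/C1 = 0.612% ÷ 10.5% × 2100 mL = 122.40 mL

sodium pyruvate 42.00 mL; cellobiose 21.84 g; L-tryptophan 194.26 mg; sodium succinate 122.40 mL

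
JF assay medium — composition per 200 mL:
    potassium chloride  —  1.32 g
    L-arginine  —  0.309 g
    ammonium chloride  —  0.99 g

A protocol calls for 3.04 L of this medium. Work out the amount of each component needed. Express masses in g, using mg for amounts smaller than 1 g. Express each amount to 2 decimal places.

Scale factor = 3040 mL / 200 mL = 15.2.
potassium chloride: 1.32 g × (3040 mL / 200 mL) = 20.06 g
L-arginine: 0.309 g × (3040 mL / 200 mL) = 4.70 g
ammonium chloride: 0.99 g × (3040 mL / 200 mL) = 15.05 g

potassium chloride 20.06 g; L-arginine 4.70 g; ammonium chloride 15.05 g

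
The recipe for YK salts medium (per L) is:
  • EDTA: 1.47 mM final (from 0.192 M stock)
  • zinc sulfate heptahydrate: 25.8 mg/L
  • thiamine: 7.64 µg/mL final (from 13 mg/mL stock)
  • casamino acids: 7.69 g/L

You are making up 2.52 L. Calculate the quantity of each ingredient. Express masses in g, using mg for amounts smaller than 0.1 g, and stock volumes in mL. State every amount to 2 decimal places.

EDTA 19.29 mL; zinc sulfate heptahydrate 65.02 mg; thiamine 1.48 mL; casamino acids 19.38 g

Working volume: 2.52 L.
EDTA: V = C2·V2/C1 = 1.47 mM × 2520 mL ÷ 192 mM = 19.29 mL
zinc sulfate heptahydrate: 25.8 mg/L × 2.52 L = 65.02 mg
thiamine: C1V1 = C2V2 → 7.64 µg/mL × 2520 mL ÷ 13000 µg/mL = 1.48 mL
casamino acids: 7.69 g/L × 2.52 L = 19.38 g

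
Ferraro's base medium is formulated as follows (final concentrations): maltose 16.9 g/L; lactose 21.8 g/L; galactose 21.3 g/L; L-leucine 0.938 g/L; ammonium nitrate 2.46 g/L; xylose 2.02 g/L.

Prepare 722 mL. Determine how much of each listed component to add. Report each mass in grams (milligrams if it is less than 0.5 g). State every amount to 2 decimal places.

Target volume = 722 mL = 0.722 L.
maltose: 16.9 g/L × 0.722 L = 12.20 g
lactose: 21.8 g/L × 0.722 L = 15.74 g
galactose: 21.3 g/L × 0.722 L = 15.38 g
L-leucine: 0.938 g/L × 0.722 L = 0.68 g
ammonium nitrate: 2.46 g/L × 0.722 L = 1.78 g
xylose: 2.02 g/L × 0.722 L = 1.46 g

maltose 12.20 g; lactose 15.74 g; galactose 15.38 g; L-leucine 0.68 g; ammonium nitrate 1.78 g; xylose 1.46 g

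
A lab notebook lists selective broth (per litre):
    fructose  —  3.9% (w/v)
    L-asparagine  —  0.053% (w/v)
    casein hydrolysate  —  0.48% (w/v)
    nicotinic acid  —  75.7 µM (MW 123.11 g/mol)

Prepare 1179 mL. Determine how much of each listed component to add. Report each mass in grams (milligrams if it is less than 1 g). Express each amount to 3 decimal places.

Working volume: 1179 mL = 1.179 L.
fructose: 3.9% w/v = 39 g/L → 39 × 1.179 L = 45.981 g
L-asparagine: 0.053 g per 100 mL × 1179 mL ÷ 100 = 0.62487 g = 624.870 mg
casein hydrolysate: 0.48 g per 100 mL × 1179 mL ÷ 100 = 5.659 g
nicotinic acid: 75.7 µmol/L × 123.11 g/mol × 1.179 L ÷ 1000 = 10.988 mg

fructose 45.981 g; L-asparagine 624.870 mg; casein hydrolysate 5.659 g; nicotinic acid 10.988 mg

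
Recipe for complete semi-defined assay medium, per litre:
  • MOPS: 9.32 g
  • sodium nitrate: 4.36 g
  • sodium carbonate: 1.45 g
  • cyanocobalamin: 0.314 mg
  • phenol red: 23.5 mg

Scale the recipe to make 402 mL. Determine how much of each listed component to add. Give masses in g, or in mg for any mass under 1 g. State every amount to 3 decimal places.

Scale factor = 402 mL / 1000 mL = 0.402.
MOPS: 9.32 g × (402 mL / 1000 mL) = 3.747 g
sodium nitrate: 4.36 g × (402 mL / 1000 mL) = 1.753 g
sodium carbonate: 1.45 g × (402 mL / 1000 mL) = 0.5829 g = 582.900 mg
cyanocobalamin: 0.314 mg × (402 mL / 1000 mL) = 0.126 mg
phenol red: 23.5 mg × (402 mL / 1000 mL) = 9.447 mg

MOPS 3.747 g; sodium nitrate 1.753 g; sodium carbonate 582.900 mg; cyanocobalamin 0.126 mg; phenol red 9.447 mg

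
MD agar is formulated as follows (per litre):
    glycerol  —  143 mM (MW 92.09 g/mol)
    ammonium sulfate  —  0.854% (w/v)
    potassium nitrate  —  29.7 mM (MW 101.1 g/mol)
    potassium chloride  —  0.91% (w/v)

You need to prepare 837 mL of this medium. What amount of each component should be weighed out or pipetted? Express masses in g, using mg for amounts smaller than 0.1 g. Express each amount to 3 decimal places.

Scale factor relative to 1 L: 0.837.
glycerol: 143 mmol/L × 92.09 g/mol × 0.837 L ÷ 1000 = 11.022 g
ammonium sulfate: 0.854 g per 100 mL × 837 mL ÷ 100 = 7.148 g
potassium nitrate: 29.7 mmol/L × 101.1 g/mol × 0.837 L ÷ 1000 = 2.513 g
potassium chloride: 0.91 g per 100 mL × 837 mL ÷ 100 = 7.617 g

glycerol 11.022 g; ammonium sulfate 7.148 g; potassium nitrate 2.513 g; potassium chloride 7.617 g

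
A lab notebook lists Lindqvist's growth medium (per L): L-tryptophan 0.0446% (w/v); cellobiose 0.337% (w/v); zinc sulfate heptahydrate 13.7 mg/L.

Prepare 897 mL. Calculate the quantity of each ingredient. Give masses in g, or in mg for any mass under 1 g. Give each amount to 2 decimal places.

Working volume: 897 mL = 0.897 L.
L-tryptophan: 0.0446 g per 100 mL × 897 mL ÷ 100 = 0.400062 g = 400.06 mg
cellobiose: 0.337 g per 100 mL × 897 mL ÷ 100 = 3.02 g
zinc sulfate heptahydrate: 13.7 mg/L × 0.897 L = 12.29 mg

L-tryptophan 400.06 mg; cellobiose 3.02 g; zinc sulfate heptahydrate 12.29 mg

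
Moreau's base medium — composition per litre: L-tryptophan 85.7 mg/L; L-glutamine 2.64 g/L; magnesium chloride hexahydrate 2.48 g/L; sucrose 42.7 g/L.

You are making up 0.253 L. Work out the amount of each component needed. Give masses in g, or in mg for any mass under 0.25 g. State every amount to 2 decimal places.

Working volume: 0.253 L.
L-tryptophan: 85.7 mg/L × 0.253 L = 21.68 mg
L-glutamine: 2.64 g/L × 0.253 L = 0.67 g
magnesium chloride hexahydrate: 2.48 g/L × 0.253 L = 0.63 g
sucrose: 42.7 g/L × 0.253 L = 10.80 g

L-tryptophan 21.68 mg; L-glutamine 0.67 g; magnesium chloride hexahydrate 0.63 g; sucrose 10.80 g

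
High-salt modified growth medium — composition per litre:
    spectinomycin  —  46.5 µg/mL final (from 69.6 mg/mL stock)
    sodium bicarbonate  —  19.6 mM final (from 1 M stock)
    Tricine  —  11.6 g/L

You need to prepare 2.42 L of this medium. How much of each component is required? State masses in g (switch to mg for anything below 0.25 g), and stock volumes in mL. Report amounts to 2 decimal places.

spectinomycin 1.62 mL; sodium bicarbonate 47.43 mL; Tricine 28.07 g

Scale factor relative to 1 L: 2.42.
spectinomycin: C1V1 = C2V2 → 46.5 µg/mL × 2420 mL ÷ 69600 µg/mL = 1.62 mL
sodium bicarbonate: V = C2·V2/C1 = 19.6 mM × 2420 mL ÷ 1000 mM = 47.43 mL
Tricine: 11.6 g/L × 2.42 L = 28.07 g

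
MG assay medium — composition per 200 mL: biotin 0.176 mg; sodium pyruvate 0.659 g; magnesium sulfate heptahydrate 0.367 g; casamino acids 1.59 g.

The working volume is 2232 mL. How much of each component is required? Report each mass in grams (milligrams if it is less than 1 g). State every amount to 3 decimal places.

Ratio of target to recipe volume: 2232 / 200 = 11.16.
biotin: 0.176 mg × (2232 mL / 200 mL) = 1.964 mg
sodium pyruvate: 0.659 g × (2232 mL / 200 mL) = 7.354 g
magnesium sulfate heptahydrate: 0.367 g × (2232 mL / 200 mL) = 4.096 g
casamino acids: 1.59 g × (2232 mL / 200 mL) = 17.744 g

biotin 1.964 mg; sodium pyruvate 7.354 g; magnesium sulfate heptahydrate 4.096 g; casamino acids 17.744 g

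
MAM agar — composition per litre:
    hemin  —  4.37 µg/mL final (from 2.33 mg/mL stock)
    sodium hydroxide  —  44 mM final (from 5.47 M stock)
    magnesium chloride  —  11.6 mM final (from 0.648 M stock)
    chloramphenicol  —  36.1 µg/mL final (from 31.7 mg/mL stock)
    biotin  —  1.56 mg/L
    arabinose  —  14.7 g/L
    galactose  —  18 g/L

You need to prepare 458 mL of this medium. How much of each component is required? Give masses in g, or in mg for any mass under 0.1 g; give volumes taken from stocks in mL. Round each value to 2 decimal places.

Working volume: 458 mL = 0.458 L.
hemin: C1V1 = C2V2 → 4.37 µg/mL × 458 mL ÷ 2330 µg/mL = 0.86 mL
sodium hydroxide: V = C2·V2/C1 = 44 mM × 458 mL ÷ 5470 mM = 3.68 mL
magnesium chloride: V = C2·V2/C1 = 11.6 mM × 458 mL ÷ 648 mM = 8.20 mL
chloramphenicol: C1V1 = C2V2 → 36.1 µg/mL × 458 mL ÷ 31700 µg/mL = 0.52 mL
biotin: 1.56 mg/L × 0.458 L = 0.71 mg
arabinose: 14.7 g/L × 0.458 L = 6.73 g
galactose: 18 g/L × 0.458 L = 8.24 g

hemin 0.86 mL; sodium hydroxide 3.68 mL; magnesium chloride 8.20 mL; chloramphenicol 0.52 mL; biotin 0.71 mg; arabinose 6.73 g; galactose 8.24 g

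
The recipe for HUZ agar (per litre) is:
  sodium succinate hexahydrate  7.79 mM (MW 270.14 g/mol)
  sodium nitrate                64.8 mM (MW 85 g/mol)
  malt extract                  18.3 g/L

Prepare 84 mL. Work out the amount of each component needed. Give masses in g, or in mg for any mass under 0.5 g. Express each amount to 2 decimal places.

sodium succinate hexahydrate 176.77 mg; sodium nitrate 462.67 mg; malt extract 1.54 g

Target volume = 84 mL = 0.084 L.
sodium succinate hexahydrate: 7.79 mmol/L × 270.14 mg/mmol × 0.084 L = 176.77 mg
sodium nitrate: 64.8 mmol/L × 85 mg/mmol × 0.084 L = 462.67 mg
malt extract: 18.3 g/L × 0.084 L = 1.54 g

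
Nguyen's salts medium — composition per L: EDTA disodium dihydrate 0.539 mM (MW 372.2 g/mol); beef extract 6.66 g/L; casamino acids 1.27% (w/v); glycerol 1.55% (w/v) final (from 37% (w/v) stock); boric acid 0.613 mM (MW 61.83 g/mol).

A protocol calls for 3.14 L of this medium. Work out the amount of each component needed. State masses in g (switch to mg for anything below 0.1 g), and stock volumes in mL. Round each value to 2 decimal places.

Scale factor relative to 1 L: 3.14.
EDTA disodium dihydrate: 0.539 mmol/L × 372.2 g/mol × 3.14 L ÷ 1000 = 0.63 g
beef extract: 6.66 g/L × 3.14 L = 20.91 g
casamino acids: 1.27 g per 100 mL × 3140 mL ÷ 100 = 39.88 g
glycerol: C1V1 = C2V2 → 1.55% ÷ 37% × 3140 mL = 131.54 mL
boric acid: 0.613 mmol/L × 61.83 g/mol × 3.14 L ÷ 1000 = 0.12 g

EDTA disodium dihydrate 0.63 g; beef extract 20.91 g; casamino acids 39.88 g; glycerol 131.54 mL; boric acid 0.12 g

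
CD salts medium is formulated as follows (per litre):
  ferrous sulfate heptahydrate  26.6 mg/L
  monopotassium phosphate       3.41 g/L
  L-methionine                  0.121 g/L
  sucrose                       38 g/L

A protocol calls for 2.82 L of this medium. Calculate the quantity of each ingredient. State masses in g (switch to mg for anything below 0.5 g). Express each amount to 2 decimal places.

ferrous sulfate heptahydrate 75.01 mg; monopotassium phosphate 9.62 g; L-methionine 341.22 mg; sucrose 107.16 g

Working volume: 2.82 L.
ferrous sulfate heptahydrate: 26.6 mg/L × 2.82 L = 75.01 mg
monopotassium phosphate: 3.41 g/L × 2.82 L = 9.62 g
L-methionine: 0.121 g/L × 2.82 L = 0.34122 g = 341.22 mg
sucrose: 38 g/L × 2.82 L = 107.16 g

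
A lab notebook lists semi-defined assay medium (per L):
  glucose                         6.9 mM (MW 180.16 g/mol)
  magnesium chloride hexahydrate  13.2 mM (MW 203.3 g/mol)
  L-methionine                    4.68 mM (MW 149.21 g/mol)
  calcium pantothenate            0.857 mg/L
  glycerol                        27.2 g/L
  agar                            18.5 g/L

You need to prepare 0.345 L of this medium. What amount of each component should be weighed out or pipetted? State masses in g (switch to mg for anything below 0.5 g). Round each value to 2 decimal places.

glucose 428.87 mg; magnesium chloride hexahydrate 0.93 g; L-methionine 240.91 mg; calcium pantothenate 0.30 mg; glycerol 9.38 g; agar 6.38 g

Scale factor relative to 1 L: 0.345.
glucose: 6.9 mmol/L × 180.16 mg/mmol × 0.345 L = 428.87 mg
magnesium chloride hexahydrate: 13.2 mmol/L × 203.3 g/mol × 0.345 L ÷ 1000 = 0.93 g
L-methionine: 4.68 mmol/L × 149.21 mg/mmol × 0.345 L = 240.91 mg
calcium pantothenate: 0.857 mg/L × 0.345 L = 0.30 mg
glycerol: 27.2 g/L × 0.345 L = 9.38 g
agar: 18.5 g/L × 0.345 L = 6.38 g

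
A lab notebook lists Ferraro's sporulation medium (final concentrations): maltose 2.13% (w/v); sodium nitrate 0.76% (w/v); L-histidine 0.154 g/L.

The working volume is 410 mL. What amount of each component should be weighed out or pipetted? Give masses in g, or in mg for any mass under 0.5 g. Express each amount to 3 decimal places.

Working volume: 410 mL = 0.41 L.
maltose: 2.13% w/v = 21.3 g/L → 21.3 × 0.41 L = 8.733 g
sodium nitrate: 0.76 g per 100 mL × 410 mL ÷ 100 = 3.116 g
L-histidine: 0.154 g/L × 0.41 L = 0.06314 g = 63.140 mg

maltose 8.733 g; sodium nitrate 3.116 g; L-histidine 63.140 mg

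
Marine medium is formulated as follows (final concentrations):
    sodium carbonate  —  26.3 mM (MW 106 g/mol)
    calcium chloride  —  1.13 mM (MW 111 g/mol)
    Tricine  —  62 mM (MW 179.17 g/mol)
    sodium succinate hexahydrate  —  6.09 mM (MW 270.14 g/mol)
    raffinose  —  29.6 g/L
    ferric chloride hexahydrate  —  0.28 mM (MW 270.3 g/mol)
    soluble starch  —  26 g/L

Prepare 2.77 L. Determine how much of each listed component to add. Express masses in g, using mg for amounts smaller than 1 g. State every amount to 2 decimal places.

Working volume: 2.77 L.
sodium carbonate: 26.3 mmol/L × 106 g/mol × 2.77 L ÷ 1000 = 7.72 g
calcium chloride: 1.13 mmol/L × 111 mg/mmol × 2.77 L = 347.44 mg
Tricine: 62 mmol/L × 179.17 g/mol × 2.77 L ÷ 1000 = 30.77 g
sodium succinate hexahydrate: 6.09 mmol/L × 270.14 g/mol × 2.77 L ÷ 1000 = 4.56 g
raffinose: 29.6 g/L × 2.77 L = 81.99 g
ferric chloride hexahydrate: 0.28 mmol/L × 270.3 mg/mmol × 2.77 L = 209.64 mg
soluble starch: 26 g/L × 2.77 L = 72.02 g

sodium carbonate 7.72 g; calcium chloride 347.44 mg; Tricine 30.77 g; sodium succinate hexahydrate 4.56 g; raffinose 81.99 g; ferric chloride hexahydrate 209.64 mg; soluble starch 72.02 g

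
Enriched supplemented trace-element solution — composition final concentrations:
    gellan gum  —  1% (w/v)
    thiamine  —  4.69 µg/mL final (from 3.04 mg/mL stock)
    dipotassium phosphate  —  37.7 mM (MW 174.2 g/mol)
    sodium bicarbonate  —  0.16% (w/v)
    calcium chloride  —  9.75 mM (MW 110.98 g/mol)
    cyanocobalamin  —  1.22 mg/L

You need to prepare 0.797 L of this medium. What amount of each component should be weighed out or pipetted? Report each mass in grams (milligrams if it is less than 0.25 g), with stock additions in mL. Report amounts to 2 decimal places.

Scale factor relative to 1 L: 0.797.
gellan gum: 1 g per 100 mL × 797 mL ÷ 100 = 7.97 g
thiamine: V = C2·V2/C1 = 4.69 µg/mL × 797 mL ÷ 3040 µg/mL = 1.23 mL
dipotassium phosphate: 37.7 mmol/L × 174.2 g/mol × 0.797 L ÷ 1000 = 5.23 g
sodium bicarbonate: 0.16% w/v = 1.6 g/L → 1.6 × 0.797 L = 1.28 g
calcium chloride: 9.75 mmol/L × 110.98 g/mol × 0.797 L ÷ 1000 = 0.86 g
cyanocobalamin: 1.22 mg/L × 0.797 L = 0.97 mg

gellan gum 7.97 g; thiamine 1.23 mL; dipotassium phosphate 5.23 g; sodium bicarbonate 1.28 g; calcium chloride 0.86 g; cyanocobalamin 0.97 mg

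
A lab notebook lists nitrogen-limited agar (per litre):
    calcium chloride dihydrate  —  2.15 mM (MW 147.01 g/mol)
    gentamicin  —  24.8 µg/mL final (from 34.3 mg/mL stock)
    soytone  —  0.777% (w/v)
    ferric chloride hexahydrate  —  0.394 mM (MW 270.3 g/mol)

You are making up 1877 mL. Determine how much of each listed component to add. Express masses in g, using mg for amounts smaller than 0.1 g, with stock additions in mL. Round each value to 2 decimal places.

Scale factor relative to 1 L: 1.877.
calcium chloride dihydrate: 2.15 mmol/L × 147.01 g/mol × 1.877 L ÷ 1000 = 0.59 g
gentamicin: dilute stock: 24.8 µg/mL × 1877 mL ÷ 34300 µg/mL = 1.36 mL
soytone: 0.777% w/v = 7.77 g/L → 7.77 × 1.877 L = 14.58 g
ferric chloride hexahydrate: 0.394 mmol/L × 270.3 g/mol × 1.877 L ÷ 1000 = 0.20 g

calcium chloride dihydrate 0.59 g; gentamicin 1.36 mL; soytone 14.58 g; ferric chloride hexahydrate 0.20 g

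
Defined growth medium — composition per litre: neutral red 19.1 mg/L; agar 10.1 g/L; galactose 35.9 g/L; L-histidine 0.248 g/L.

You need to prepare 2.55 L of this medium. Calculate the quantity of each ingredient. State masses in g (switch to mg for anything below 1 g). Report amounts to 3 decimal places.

neutral red 48.705 mg; agar 25.755 g; galactose 91.545 g; L-histidine 632.400 mg

Working volume: 2.55 L.
neutral red: 19.1 mg/L × 2.55 L = 48.705 mg
agar: 10.1 g/L × 2.55 L = 25.755 g
galactose: 35.9 g/L × 2.55 L = 91.545 g
L-histidine: 0.248 g/L × 2.55 L = 0.6324 g = 632.400 mg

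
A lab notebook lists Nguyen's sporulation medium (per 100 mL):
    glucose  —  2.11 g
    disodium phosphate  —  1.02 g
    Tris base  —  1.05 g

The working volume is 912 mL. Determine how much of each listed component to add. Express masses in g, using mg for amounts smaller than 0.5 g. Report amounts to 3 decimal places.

glucose 19.243 g; disodium phosphate 9.302 g; Tris base 9.576 g

Ratio of target to recipe volume: 912 / 100 = 9.12.
glucose: 2.11 g × (912 mL / 100 mL) = 19.243 g
disodium phosphate: 1.02 g × (912 mL / 100 mL) = 9.302 g
Tris base: 1.05 g × (912 mL / 100 mL) = 9.576 g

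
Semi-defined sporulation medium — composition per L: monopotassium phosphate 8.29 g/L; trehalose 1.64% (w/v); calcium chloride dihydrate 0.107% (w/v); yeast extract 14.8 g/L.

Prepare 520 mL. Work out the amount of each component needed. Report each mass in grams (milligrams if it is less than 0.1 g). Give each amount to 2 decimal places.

Scale factor relative to 1 L: 0.52.
monopotassium phosphate: 8.29 g/L × 0.52 L = 4.31 g
trehalose: 1.64 g per 100 mL × 520 mL ÷ 100 = 8.53 g
calcium chloride dihydrate: 0.107% w/v = 1.07 g/L → 1.07 × 0.52 L = 0.56 g
yeast extract: 14.8 g/L × 0.52 L = 7.70 g

monopotassium phosphate 4.31 g; trehalose 8.53 g; calcium chloride dihydrate 0.56 g; yeast extract 7.70 g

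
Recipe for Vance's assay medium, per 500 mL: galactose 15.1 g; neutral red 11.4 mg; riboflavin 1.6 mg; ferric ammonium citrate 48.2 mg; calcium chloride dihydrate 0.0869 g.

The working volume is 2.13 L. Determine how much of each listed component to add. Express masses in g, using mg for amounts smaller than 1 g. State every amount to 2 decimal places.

galactose 64.33 g; neutral red 48.56 mg; riboflavin 6.82 mg; ferric ammonium citrate 205.33 mg; calcium chloride dihydrate 370.19 mg

Scale factor = 2130 mL / 500 mL = 4.26.
galactose: 15.1 g × (2130 mL / 500 mL) = 64.33 g
neutral red: 11.4 mg × (2130 mL / 500 mL) = 48.56 mg
riboflavin: 1.6 mg × (2130 mL / 500 mL) = 6.82 mg
ferric ammonium citrate: 48.2 mg × (2130 mL / 500 mL) = 205.33 mg
calcium chloride dihydrate: 0.0869 g × (2130 mL / 500 mL) = 0.370194 g = 370.19 mg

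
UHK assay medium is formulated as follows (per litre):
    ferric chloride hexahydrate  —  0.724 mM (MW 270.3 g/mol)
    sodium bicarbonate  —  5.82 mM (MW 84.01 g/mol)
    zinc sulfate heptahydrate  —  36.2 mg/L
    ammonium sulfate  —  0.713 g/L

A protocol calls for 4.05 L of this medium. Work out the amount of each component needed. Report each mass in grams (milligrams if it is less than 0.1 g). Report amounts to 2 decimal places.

Working volume: 4.05 L.
ferric chloride hexahydrate: 0.724 mmol/L × 270.3 g/mol × 4.05 L ÷ 1000 = 0.79 g
sodium bicarbonate: 5.82 mmol/L × 84.01 g/mol × 4.05 L ÷ 1000 = 1.98 g
zinc sulfate heptahydrate: 36.2 mg/L × 4.05 L = 146.61 mg = 0.15 g
ammonium sulfate: 0.713 g/L × 4.05 L = 2.89 g

ferric chloride hexahydrate 0.79 g; sodium bicarbonate 1.98 g; zinc sulfate heptahydrate 0.15 g; ammonium sulfate 2.89 g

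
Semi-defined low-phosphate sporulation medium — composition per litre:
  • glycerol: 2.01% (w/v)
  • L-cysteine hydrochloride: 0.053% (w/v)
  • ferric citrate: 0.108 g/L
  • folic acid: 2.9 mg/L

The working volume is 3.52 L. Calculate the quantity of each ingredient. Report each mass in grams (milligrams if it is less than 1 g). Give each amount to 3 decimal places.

glycerol 70.752 g; L-cysteine hydrochloride 1.866 g; ferric citrate 380.160 mg; folic acid 10.208 mg

Working volume: 3.52 L.
glycerol: 2.01 g per 100 mL × 3520 mL ÷ 100 = 70.752 g
L-cysteine hydrochloride: 0.053 g per 100 mL × 3520 mL ÷ 100 = 1.866 g
ferric citrate: 0.108 g/L × 3.52 L = 0.38016 g = 380.160 mg
folic acid: 2.9 mg/L × 3.52 L = 10.208 mg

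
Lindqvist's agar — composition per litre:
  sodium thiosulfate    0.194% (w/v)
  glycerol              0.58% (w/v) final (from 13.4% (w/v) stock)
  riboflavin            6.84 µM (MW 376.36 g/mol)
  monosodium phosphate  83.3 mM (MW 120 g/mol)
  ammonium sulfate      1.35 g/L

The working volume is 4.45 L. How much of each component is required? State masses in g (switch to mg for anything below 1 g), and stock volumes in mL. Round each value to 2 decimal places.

Working volume: 4.45 L.
sodium thiosulfate: 0.194 g per 100 mL × 4450 mL ÷ 100 = 8.63 g
glycerol: dilute stock: 0.58% ÷ 13.4% × 4450 mL = 192.61 mL
riboflavin: 6.84 µmol/L × 376.36 g/mol × 4.45 L ÷ 1000 = 11.46 mg
monosodium phosphate: 83.3 mmol/L × 120 g/mol × 4.45 L ÷ 1000 = 44.48 g
ammonium sulfate: 1.35 g/L × 4.45 L = 6.01 g

sodium thiosulfate 8.63 g; glycerol 192.61 mL; riboflavin 11.46 mg; monosodium phosphate 44.48 g; ammonium sulfate 6.01 g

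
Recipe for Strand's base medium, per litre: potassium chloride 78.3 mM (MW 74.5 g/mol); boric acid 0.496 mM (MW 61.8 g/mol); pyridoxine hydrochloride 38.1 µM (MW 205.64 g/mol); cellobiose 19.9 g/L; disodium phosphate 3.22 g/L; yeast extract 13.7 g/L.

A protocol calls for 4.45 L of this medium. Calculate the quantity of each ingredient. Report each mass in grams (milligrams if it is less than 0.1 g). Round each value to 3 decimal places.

Scale factor relative to 1 L: 4.45.
potassium chloride: 78.3 mmol/L × 74.5 g/mol × 4.45 L ÷ 1000 = 25.958 g
boric acid: 0.496 mmol/L × 61.8 g/mol × 4.45 L ÷ 1000 = 0.136 g
pyridoxine hydrochloride: 38.1 µmol/L × 205.64 g/mol × 4.45 L ÷ 1000 = 34.865 mg
cellobiose: 19.9 g/L × 4.45 L = 88.555 g
disodium phosphate: 3.22 g/L × 4.45 L = 14.329 g
yeast extract: 13.7 g/L × 4.45 L = 60.965 g

potassium chloride 25.958 g; boric acid 0.136 g; pyridoxine hydrochloride 34.865 mg; cellobiose 88.555 g; disodium phosphate 14.329 g; yeast extract 60.965 g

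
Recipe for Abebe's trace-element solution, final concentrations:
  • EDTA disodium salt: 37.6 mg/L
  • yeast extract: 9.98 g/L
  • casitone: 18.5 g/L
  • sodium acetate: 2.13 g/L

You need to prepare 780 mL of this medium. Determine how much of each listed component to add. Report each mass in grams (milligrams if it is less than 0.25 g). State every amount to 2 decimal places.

EDTA disodium salt 29.33 mg; yeast extract 7.78 g; casitone 14.43 g; sodium acetate 1.66 g

Target volume = 780 mL = 0.78 L.
EDTA disodium salt: 37.6 mg/L × 0.78 L = 29.33 mg
yeast extract: 9.98 g/L × 0.78 L = 7.78 g
casitone: 18.5 g/L × 0.78 L = 14.43 g
sodium acetate: 2.13 g/L × 0.78 L = 1.66 g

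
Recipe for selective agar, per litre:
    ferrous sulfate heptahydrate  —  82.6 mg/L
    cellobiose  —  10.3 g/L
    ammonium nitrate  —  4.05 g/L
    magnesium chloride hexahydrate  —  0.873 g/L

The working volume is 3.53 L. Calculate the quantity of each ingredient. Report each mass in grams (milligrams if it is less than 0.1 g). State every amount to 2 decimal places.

ferrous sulfate heptahydrate 0.29 g; cellobiose 36.36 g; ammonium nitrate 14.30 g; magnesium chloride hexahydrate 3.08 g

Scale factor relative to 1 L: 3.53.
ferrous sulfate heptahydrate: 82.6 mg/L × 3.53 L = 291.578 mg = 0.29 g
cellobiose: 10.3 g/L × 3.53 L = 36.36 g
ammonium nitrate: 4.05 g/L × 3.53 L = 14.30 g
magnesium chloride hexahydrate: 0.873 g/L × 3.53 L = 3.08 g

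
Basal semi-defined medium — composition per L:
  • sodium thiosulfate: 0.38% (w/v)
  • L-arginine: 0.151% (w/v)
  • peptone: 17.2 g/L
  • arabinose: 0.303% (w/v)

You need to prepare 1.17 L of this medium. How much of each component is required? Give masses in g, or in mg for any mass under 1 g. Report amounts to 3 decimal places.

sodium thiosulfate 4.446 g; L-arginine 1.767 g; peptone 20.124 g; arabinose 3.545 g

Scale factor relative to 1 L: 1.17.
sodium thiosulfate: 0.38 g per 100 mL × 1170 mL ÷ 100 = 4.446 g
L-arginine: 0.151% w/v = 1.51 g/L → 1.51 × 1.17 L = 1.767 g
peptone: 17.2 g/L × 1.17 L = 20.124 g
arabinose: 0.303% w/v = 3.03 g/L → 3.03 × 1.17 L = 3.545 g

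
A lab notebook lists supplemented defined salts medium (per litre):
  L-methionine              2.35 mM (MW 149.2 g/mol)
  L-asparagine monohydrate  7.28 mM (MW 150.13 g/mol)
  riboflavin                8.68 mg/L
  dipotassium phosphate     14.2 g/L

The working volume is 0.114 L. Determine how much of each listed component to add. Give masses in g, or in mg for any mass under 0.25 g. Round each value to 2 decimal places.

L-methionine 39.97 mg; L-asparagine monohydrate 124.60 mg; riboflavin 0.99 mg; dipotassium phosphate 1.62 g

Working volume: 0.114 L.
L-methionine: 2.35 mmol/L × 149.2 mg/mmol × 0.114 L = 39.97 mg
L-asparagine monohydrate: 7.28 mmol/L × 150.13 mg/mmol × 0.114 L = 124.60 mg
riboflavin: 8.68 mg/L × 0.114 L = 0.99 mg
dipotassium phosphate: 14.2 g/L × 0.114 L = 1.62 g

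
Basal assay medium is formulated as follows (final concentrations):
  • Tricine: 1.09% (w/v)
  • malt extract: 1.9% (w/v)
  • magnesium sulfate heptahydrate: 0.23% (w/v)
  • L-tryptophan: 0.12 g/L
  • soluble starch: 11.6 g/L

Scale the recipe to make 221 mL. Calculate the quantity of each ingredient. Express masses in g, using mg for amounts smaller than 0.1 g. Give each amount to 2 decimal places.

Tricine 2.41 g; malt extract 4.20 g; magnesium sulfate heptahydrate 0.51 g; L-tryptophan 26.52 mg; soluble starch 2.56 g

Scale factor relative to 1 L: 0.221.
Tricine: 1.09 g per 100 mL × 221 mL ÷ 100 = 2.41 g
malt extract: 1.9% w/v = 19 g/L → 19 × 0.221 L = 4.20 g
magnesium sulfate heptahydrate: 0.23% w/v = 2.3 g/L → 2.3 × 0.221 L = 0.51 g
L-tryptophan: 0.12 g/L × 0.221 L = 0.02652 g = 26.52 mg
soluble starch: 11.6 g/L × 0.221 L = 2.56 g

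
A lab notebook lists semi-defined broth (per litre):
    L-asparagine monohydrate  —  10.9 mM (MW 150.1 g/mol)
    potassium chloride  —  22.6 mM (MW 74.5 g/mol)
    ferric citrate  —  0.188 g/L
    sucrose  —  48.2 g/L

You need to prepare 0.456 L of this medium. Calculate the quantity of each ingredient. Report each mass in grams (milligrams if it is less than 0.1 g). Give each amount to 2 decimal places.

L-asparagine monohydrate 0.75 g; potassium chloride 0.77 g; ferric citrate 85.73 mg; sucrose 21.98 g

Working volume: 0.456 L.
L-asparagine monohydrate: 10.9 mmol/L × 150.1 g/mol × 0.456 L ÷ 1000 = 0.75 g
potassium chloride: 22.6 mmol/L × 74.5 g/mol × 0.456 L ÷ 1000 = 0.77 g
ferric citrate: 0.188 g/L × 0.456 L = 0.085728 g = 85.73 mg
sucrose: 48.2 g/L × 0.456 L = 21.98 g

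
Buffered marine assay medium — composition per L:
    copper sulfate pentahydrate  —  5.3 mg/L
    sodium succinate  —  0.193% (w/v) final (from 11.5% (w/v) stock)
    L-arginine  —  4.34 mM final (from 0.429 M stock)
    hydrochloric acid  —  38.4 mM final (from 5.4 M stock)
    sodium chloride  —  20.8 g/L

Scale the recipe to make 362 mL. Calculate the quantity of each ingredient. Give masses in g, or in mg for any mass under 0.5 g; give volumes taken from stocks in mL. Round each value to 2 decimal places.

copper sulfate pentahydrate 1.92 mg; sodium succinate 6.08 mL; L-arginine 3.66 mL; hydrochloric acid 2.57 mL; sodium chloride 7.53 g

Working volume: 362 mL = 0.362 L.
copper sulfate pentahydrate: 5.3 mg/L × 0.362 L = 1.92 mg
sodium succinate: V = C2·V2/C1 = 0.193% ÷ 11.5% × 362 mL = 6.08 mL
L-arginine: V = C2·V2/C1 = 4.34 mM × 362 mL ÷ 429 mM = 3.66 mL
hydrochloric acid: C1V1 = C2V2 → 38.4 mM × 362 mL ÷ 5400 mM = 2.57 mL
sodium chloride: 20.8 g/L × 0.362 L = 7.53 g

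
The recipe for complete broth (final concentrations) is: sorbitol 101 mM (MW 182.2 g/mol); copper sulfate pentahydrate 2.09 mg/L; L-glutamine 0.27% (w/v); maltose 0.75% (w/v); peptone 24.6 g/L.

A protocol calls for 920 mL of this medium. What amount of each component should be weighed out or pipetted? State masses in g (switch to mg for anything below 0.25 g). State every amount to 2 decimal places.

sorbitol 16.93 g; copper sulfate pentahydrate 1.92 mg; L-glutamine 2.48 g; maltose 6.90 g; peptone 22.63 g

Working volume: 920 mL = 0.92 L.
sorbitol: 101 mmol/L × 182.2 g/mol × 0.92 L ÷ 1000 = 16.93 g
copper sulfate pentahydrate: 2.09 mg/L × 0.92 L = 1.92 mg
L-glutamine: 0.27% w/v = 2.7 g/L → 2.7 × 0.92 L = 2.48 g
maltose: 0.75% w/v = 7.5 g/L → 7.5 × 0.92 L = 6.90 g
peptone: 24.6 g/L × 0.92 L = 22.63 g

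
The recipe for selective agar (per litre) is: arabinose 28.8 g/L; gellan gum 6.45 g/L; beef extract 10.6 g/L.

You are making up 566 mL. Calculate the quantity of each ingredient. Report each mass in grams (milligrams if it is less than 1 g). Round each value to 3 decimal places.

Working volume: 566 mL = 0.566 L.
arabinose: 28.8 g/L × 0.566 L = 16.301 g
gellan gum: 6.45 g/L × 0.566 L = 3.651 g
beef extract: 10.6 g/L × 0.566 L = 6.000 g

arabinose 16.301 g; gellan gum 3.651 g; beef extract 6.000 g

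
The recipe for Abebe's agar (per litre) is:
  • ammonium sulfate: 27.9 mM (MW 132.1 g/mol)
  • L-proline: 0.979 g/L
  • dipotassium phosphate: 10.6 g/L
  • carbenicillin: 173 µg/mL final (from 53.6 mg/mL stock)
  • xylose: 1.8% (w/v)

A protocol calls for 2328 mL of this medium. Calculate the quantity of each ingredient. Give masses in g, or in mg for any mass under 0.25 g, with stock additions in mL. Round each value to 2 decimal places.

ammonium sulfate 8.58 g; L-proline 2.28 g; dipotassium phosphate 24.68 g; carbenicillin 7.51 mL; xylose 41.90 g

Working volume: 2328 mL = 2.328 L.
ammonium sulfate: 27.9 mmol/L × 132.1 g/mol × 2.328 L ÷ 1000 = 8.58 g
L-proline: 0.979 g/L × 2.328 L = 2.28 g
dipotassium phosphate: 10.6 g/L × 2.328 L = 24.68 g
carbenicillin: V = C2·V2/C1 = 173 µg/mL × 2328 mL ÷ 53600 µg/mL = 7.51 mL
xylose: 1.8 g per 100 mL × 2328 mL ÷ 100 = 41.90 g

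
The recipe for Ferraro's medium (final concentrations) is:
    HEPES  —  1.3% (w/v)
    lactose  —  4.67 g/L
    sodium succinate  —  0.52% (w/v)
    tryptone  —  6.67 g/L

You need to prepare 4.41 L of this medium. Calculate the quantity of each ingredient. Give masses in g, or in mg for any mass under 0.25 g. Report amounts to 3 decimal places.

HEPES 57.330 g; lactose 20.595 g; sodium succinate 22.932 g; tryptone 29.415 g

Working volume: 4.41 L.
HEPES: 1.3% w/v = 13 g/L → 13 × 4.41 L = 57.330 g
lactose: 4.67 g/L × 4.41 L = 20.595 g
sodium succinate: 0.52% w/v = 5.2 g/L → 5.2 × 4.41 L = 22.932 g
tryptone: 6.67 g/L × 4.41 L = 29.415 g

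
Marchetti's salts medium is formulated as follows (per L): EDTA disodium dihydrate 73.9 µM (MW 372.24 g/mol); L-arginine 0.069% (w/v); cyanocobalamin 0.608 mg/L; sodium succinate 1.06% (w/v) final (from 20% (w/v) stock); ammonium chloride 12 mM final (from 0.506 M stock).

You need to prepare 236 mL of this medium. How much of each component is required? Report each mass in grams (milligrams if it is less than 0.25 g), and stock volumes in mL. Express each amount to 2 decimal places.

Working volume: 236 mL = 0.236 L.
EDTA disodium dihydrate: 73.9 µmol/L × 372.24 g/mol × 0.236 L ÷ 1000 = 6.49 mg
L-arginine: 0.069% w/v = 0.69 g/L → 0.69 × 0.236 L = 0.16284 g = 162.84 mg
cyanocobalamin: 0.608 mg/L × 0.236 L = 0.14 mg
sodium succinate: C1V1 = C2V2 → 1.06% ÷ 20% × 236 mL = 12.51 mL
ammonium chloride: V = C2·V2/C1 = 12 mM × 236 mL ÷ 506 mM = 5.60 mL

EDTA disodium dihydrate 6.49 mg; L-arginine 162.84 mg; cyanocobalamin 0.14 mg; sodium succinate 12.51 mL; ammonium chloride 5.60 mL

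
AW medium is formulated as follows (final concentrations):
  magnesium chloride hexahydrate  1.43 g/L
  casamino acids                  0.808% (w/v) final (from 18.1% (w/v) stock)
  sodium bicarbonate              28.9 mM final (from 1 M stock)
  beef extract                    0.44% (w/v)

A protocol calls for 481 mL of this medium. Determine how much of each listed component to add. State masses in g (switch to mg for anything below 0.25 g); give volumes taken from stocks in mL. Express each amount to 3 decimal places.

Target volume = 481 mL = 0.481 L.
magnesium chloride hexahydrate: 1.43 g/L × 0.481 L = 0.688 g
casamino acids: dilute stock: 0.808% ÷ 18.1% × 481 mL = 21.472 mL
sodium bicarbonate: V = C2·V2/C1 = 28.9 mM × 481 mL ÷ 1000 mM = 13.901 mL
beef extract: 0.44 g per 100 mL × 481 mL ÷ 100 = 2.116 g

magnesium chloride hexahydrate 0.688 g; casamino acids 21.472 mL; sodium bicarbonate 13.901 mL; beef extract 2.116 g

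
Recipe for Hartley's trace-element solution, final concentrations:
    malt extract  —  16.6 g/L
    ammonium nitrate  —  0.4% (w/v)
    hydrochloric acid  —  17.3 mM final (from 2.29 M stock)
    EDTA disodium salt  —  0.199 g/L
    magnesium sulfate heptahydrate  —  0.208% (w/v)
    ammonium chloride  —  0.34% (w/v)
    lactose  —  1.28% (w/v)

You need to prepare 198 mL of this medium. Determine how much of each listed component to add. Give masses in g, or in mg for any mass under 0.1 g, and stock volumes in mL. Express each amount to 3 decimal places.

malt extract 3.287 g; ammonium nitrate 0.792 g; hydrochloric acid 1.496 mL; EDTA disodium salt 39.402 mg; magnesium sulfate heptahydrate 0.412 g; ammonium chloride 0.673 g; lactose 2.534 g

Scale factor relative to 1 L: 0.198.
malt extract: 16.6 g/L × 0.198 L = 3.287 g
ammonium nitrate: 0.4 g per 100 mL × 198 mL ÷ 100 = 0.792 g
hydrochloric acid: dilute stock: 17.3 mM × 198 mL ÷ 2290 mM = 1.496 mL
EDTA disodium salt: 0.199 g/L × 0.198 L = 0.039402 g = 39.402 mg
magnesium sulfate heptahydrate: 0.208% w/v = 2.08 g/L → 2.08 × 0.198 L = 0.412 g
ammonium chloride: 0.34 g per 100 mL × 198 mL ÷ 100 = 0.673 g
lactose: 1.28 g per 100 mL × 198 mL ÷ 100 = 2.534 g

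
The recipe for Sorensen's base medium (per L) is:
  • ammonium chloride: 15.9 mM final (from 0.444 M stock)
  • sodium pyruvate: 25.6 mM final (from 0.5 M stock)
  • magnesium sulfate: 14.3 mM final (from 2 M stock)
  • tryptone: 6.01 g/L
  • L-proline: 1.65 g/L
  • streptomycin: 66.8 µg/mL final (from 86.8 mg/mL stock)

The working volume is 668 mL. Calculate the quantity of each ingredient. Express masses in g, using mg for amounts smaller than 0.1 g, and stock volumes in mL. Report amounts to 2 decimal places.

ammonium chloride 23.92 mL; sodium pyruvate 34.20 mL; magnesium sulfate 4.78 mL; tryptone 4.01 g; L-proline 1.10 g; streptomycin 0.51 mL

Target volume = 668 mL = 0.668 L.
ammonium chloride: dilute stock: 15.9 mM × 668 mL ÷ 444 mM = 23.92 mL
sodium pyruvate: C1V1 = C2V2 → 25.6 mM × 668 mL ÷ 500 mM = 34.20 mL
magnesium sulfate: dilute stock: 14.3 mM × 668 mL ÷ 2000 mM = 4.78 mL
tryptone: 6.01 g/L × 0.668 L = 4.01 g
L-proline: 1.65 g/L × 0.668 L = 1.10 g
streptomycin: V = C2·V2/C1 = 66.8 µg/mL × 668 mL ÷ 86800 µg/mL = 0.51 mL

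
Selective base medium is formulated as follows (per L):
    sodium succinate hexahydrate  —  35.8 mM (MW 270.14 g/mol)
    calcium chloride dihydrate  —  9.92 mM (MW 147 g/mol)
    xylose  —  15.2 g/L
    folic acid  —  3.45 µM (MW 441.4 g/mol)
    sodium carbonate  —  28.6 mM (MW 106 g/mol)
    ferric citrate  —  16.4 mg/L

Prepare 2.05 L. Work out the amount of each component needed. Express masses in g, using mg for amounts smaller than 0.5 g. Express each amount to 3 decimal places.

sodium succinate hexahydrate 19.826 g; calcium chloride dihydrate 2.989 g; xylose 31.160 g; folic acid 3.122 mg; sodium carbonate 6.215 g; ferric citrate 33.620 mg

Working volume: 2.05 L.
sodium succinate hexahydrate: 35.8 mmol/L × 270.14 g/mol × 2.05 L ÷ 1000 = 19.826 g
calcium chloride dihydrate: 9.92 mmol/L × 147 g/mol × 2.05 L ÷ 1000 = 2.989 g
xylose: 15.2 g/L × 2.05 L = 31.160 g
folic acid: 3.45 µmol/L × 441.4 g/mol × 2.05 L ÷ 1000 = 3.122 mg
sodium carbonate: 28.6 mmol/L × 106 g/mol × 2.05 L ÷ 1000 = 6.215 g
ferric citrate: 16.4 mg/L × 2.05 L = 33.620 mg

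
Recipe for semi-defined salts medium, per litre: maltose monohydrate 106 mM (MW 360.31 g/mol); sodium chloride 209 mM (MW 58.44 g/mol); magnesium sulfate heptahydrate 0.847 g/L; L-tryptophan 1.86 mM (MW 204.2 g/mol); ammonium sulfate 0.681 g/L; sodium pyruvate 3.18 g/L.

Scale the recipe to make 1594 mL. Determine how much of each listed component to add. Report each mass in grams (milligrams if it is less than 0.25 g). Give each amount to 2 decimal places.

Target volume = 1594 mL = 1.594 L.
maltose monohydrate: 106 mmol/L × 360.31 g/mol × 1.594 L ÷ 1000 = 60.88 g
sodium chloride: 209 mmol/L × 58.44 g/mol × 1.594 L ÷ 1000 = 19.47 g
magnesium sulfate heptahydrate: 0.847 g/L × 1.594 L = 1.35 g
L-tryptophan: 1.86 mmol/L × 204.2 g/mol × 1.594 L ÷ 1000 = 0.61 g
ammonium sulfate: 0.681 g/L × 1.594 L = 1.09 g
sodium pyruvate: 3.18 g/L × 1.594 L = 5.07 g

maltose monohydrate 60.88 g; sodium chloride 19.47 g; magnesium sulfate heptahydrate 1.35 g; L-tryptophan 0.61 g; ammonium sulfate 1.09 g; sodium pyruvate 5.07 g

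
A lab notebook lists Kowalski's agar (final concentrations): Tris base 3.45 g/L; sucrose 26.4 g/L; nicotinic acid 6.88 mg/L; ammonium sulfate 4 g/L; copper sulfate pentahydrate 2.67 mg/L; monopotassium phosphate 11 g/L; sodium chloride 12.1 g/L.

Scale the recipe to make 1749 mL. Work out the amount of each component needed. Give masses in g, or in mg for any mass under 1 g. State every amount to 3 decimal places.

Target volume = 1749 mL = 1.749 L.
Tris base: 3.45 g/L × 1.749 L = 6.034 g
sucrose: 26.4 g/L × 1.749 L = 46.174 g
nicotinic acid: 6.88 mg/L × 1.749 L = 12.033 mg
ammonium sulfate: 4 g/L × 1.749 L = 6.996 g
copper sulfate pentahydrate: 2.67 mg/L × 1.749 L = 4.670 mg
monopotassium phosphate: 11 g/L × 1.749 L = 19.239 g
sodium chloride: 12.1 g/L × 1.749 L = 21.163 g

Tris base 6.034 g; sucrose 46.174 g; nicotinic acid 12.033 mg; ammonium sulfate 6.996 g; copper sulfate pentahydrate 4.670 mg; monopotassium phosphate 19.239 g; sodium chloride 21.163 g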